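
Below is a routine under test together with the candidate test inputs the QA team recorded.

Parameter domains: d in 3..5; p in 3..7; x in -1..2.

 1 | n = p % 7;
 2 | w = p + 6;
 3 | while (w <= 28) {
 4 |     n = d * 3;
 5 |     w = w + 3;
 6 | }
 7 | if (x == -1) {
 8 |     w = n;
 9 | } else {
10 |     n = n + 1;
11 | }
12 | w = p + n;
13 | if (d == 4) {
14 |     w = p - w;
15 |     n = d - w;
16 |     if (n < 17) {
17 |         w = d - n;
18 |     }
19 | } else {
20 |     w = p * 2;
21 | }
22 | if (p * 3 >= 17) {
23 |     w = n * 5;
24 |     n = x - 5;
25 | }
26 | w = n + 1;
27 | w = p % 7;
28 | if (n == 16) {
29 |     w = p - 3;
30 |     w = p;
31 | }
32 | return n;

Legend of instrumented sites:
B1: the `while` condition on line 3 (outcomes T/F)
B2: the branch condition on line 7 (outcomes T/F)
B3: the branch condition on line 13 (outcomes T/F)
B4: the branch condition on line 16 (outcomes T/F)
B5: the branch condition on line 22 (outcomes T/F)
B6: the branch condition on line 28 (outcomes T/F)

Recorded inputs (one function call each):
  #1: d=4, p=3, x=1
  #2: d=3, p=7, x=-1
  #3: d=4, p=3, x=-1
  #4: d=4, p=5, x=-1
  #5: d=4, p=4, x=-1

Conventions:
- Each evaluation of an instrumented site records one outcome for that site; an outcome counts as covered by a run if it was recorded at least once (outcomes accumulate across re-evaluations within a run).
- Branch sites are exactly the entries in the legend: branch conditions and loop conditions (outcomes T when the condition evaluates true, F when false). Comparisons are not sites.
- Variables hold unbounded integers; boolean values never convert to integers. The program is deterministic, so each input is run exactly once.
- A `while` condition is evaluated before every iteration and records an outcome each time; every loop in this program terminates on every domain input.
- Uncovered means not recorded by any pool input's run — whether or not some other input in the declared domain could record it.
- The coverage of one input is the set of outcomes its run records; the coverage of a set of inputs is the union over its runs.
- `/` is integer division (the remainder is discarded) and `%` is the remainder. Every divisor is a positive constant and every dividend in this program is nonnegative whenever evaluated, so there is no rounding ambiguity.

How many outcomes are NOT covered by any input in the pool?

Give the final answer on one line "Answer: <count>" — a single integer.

test 1 (d=4, p=3, x=1) fires B1->T, B1->T, B1->T, B1->T, B1->T, B1->T, B1->T, B1->F, B2->F, B3->T, B4->F, B5->F, B6->F; hits B1=T, B1=F, B2=F, B3=T, B4=F, B5=F, B6=F
test 2 (d=3, p=7, x=-1) fires B1->T, B1->T, B1->T, B1->T, B1->T, B1->T, B1->F, B2->T, B3->F, B5->T, B6->F; hits B1=T, B1=F, B2=T, B3=F, B5=T, B6=F
test 3 (d=4, p=3, x=-1) fires B1->T, B1->T, B1->T, B1->T, B1->T, B1->T, B1->T, B1->F, B2->T, B3->T, B4->T, B5->F, B6->T; hits B1=T, B1=F, B2=T, B3=T, B4=T, B5=F, B6=T
test 4 (d=4, p=5, x=-1) fires B1->T, B1->T, B1->T, B1->T, B1->T, B1->T, B1->F, B2->T, B3->T, B4->T, B5->F, B6->T; hits B1=T, B1=F, B2=T, B3=T, B4=T, B5=F, B6=T
test 5 (d=4, p=4, x=-1) fires B1->T, B1->T, B1->T, B1->T, B1->T, B1->T, B1->T, B1->F, B2->T, B3->T, B4->T, B5->F, B6->T; hits B1=T, B1=F, B2=T, B3=T, B4=T, B5=F, B6=T
union over the pool: B1=T, B1=F, B2=T, B2=F, B3=T, B3=F, B4=T, B4=F, B5=T, B5=F, B6=T, B6=F
uncovered (0 of 12): none

Answer: 0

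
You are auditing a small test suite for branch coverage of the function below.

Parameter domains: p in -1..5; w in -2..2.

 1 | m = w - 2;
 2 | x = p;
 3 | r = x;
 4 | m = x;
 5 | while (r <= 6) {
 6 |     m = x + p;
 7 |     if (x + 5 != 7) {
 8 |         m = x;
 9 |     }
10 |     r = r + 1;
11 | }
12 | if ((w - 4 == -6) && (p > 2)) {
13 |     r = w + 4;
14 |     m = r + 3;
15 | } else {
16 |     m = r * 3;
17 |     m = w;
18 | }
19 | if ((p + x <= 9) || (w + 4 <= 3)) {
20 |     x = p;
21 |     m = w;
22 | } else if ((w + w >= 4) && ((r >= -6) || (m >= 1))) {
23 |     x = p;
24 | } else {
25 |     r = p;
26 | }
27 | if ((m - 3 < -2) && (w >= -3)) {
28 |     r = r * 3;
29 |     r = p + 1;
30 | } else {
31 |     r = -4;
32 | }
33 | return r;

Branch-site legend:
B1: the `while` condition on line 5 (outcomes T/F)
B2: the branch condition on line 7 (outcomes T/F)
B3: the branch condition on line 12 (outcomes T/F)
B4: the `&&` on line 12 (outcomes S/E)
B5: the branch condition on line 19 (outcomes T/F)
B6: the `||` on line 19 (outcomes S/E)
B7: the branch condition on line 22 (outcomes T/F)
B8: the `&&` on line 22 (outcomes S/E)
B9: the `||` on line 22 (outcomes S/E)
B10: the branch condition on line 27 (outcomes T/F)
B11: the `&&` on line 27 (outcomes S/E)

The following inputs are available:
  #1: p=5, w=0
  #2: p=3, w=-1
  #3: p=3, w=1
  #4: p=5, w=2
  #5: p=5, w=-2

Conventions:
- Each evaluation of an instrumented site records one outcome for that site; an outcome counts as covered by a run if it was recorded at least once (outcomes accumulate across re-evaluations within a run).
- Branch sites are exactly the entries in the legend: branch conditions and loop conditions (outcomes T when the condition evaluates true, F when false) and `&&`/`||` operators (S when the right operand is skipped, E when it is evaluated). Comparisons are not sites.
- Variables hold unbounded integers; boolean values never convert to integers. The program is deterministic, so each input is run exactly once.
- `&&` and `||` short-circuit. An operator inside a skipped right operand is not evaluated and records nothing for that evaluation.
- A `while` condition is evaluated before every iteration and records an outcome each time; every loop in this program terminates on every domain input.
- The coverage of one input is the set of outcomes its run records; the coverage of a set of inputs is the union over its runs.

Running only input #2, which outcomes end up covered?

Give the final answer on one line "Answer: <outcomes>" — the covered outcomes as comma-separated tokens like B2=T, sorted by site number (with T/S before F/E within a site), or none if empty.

Tracing the run of input #2 (p=3, w=-1):
  B1->T, B2->T, B1->T, B2->T, B1->T, B2->T, B1->T, B2->T, B1->F, B4->S
  B3->F, B6->S, B5->T, B11->E, B10->T
distinct outcomes covered: B1=T, B1=F, B2=T, B3=F, B4=S, B5=T, B6=S, B10=T, B11=E

Answer: B1=T, B1=F, B2=T, B3=F, B4=S, B5=T, B6=S, B10=T, B11=E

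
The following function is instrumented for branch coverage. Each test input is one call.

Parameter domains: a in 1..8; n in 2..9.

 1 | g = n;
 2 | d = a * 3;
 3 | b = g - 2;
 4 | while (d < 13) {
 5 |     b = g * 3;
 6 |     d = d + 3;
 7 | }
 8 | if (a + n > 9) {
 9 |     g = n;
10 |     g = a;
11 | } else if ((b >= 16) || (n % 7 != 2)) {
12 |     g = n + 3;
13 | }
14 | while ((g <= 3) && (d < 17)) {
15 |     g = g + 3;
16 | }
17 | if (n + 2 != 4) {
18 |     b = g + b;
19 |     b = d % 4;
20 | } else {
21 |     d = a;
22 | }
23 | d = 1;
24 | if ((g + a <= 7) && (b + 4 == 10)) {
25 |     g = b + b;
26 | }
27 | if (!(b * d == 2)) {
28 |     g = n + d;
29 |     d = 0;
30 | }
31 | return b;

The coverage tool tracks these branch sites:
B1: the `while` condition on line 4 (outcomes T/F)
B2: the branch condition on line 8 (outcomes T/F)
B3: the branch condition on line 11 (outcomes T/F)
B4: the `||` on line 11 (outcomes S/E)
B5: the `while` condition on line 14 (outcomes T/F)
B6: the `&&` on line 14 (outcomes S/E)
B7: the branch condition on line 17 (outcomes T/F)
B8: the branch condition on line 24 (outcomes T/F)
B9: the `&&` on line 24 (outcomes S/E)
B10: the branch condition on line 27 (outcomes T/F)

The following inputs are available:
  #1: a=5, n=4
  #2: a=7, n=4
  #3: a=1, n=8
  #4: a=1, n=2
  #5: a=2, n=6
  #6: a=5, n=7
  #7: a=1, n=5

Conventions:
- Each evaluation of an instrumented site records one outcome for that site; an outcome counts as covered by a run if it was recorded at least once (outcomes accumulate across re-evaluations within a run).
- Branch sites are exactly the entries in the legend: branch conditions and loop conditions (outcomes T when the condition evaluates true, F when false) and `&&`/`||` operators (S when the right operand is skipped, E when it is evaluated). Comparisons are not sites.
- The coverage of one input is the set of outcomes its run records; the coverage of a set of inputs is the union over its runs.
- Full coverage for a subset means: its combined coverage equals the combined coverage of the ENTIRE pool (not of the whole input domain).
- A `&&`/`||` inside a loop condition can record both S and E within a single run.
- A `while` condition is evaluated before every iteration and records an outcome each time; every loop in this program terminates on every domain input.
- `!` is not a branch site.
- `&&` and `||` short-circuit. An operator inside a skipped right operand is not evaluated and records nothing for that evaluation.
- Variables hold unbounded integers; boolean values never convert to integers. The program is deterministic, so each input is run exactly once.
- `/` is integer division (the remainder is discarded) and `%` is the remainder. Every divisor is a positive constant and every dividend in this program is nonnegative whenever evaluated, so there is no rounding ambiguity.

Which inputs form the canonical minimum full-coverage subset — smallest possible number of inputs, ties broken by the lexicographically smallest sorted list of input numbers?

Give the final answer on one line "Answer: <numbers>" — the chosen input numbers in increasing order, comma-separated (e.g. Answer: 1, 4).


input #1 (a=5, n=4): covers B1=F, B2=F, B3=T, B4=E, B5=F, B6=S, B7=T, B8=F, B9=S, B10=T
input #2 (a=7, n=4): covers B1=F, B2=T, B5=F, B6=S, B7=T, B8=F, B9=S, B10=T
input #3 (a=1, n=8): covers B1=T, B1=F, B2=F, B3=T, B4=S, B5=F, B6=S, B7=T, B8=F, B9=S, B10=T
input #4 (a=1, n=2): covers B1=T, B1=F, B2=F, B3=F, B4=E, B5=T, B5=F, B6=S, B6=E, B7=F, B8=T, B9=E, B10=T
input #5 (a=2, n=6): covers B1=T, B1=F, B2=F, B3=T, B4=S, B5=F, B6=S, B7=T, B8=F, B9=S, B10=T
input #6 (a=5, n=7): covers B1=F, B2=T, B5=F, B6=S, B7=T, B8=F, B9=S, B10=T
input #7 (a=1, n=5): covers B1=T, B1=F, B2=F, B3=T, B4=E, B5=F, B6=S, B7=T, B8=F, B9=S, B10=T
the full pool covers 19 outcomes: B1=T, B1=F, B2=T, B2=F, B3=T, B3=F, B4=S, B4=E, B5=T, B5=F, B6=S, B6=E, B7=T, B7=F, B8=T, B8=F, B9=S, B9=E, B10=T
every size-1 subset falls short of the 19 outcomes (best: 13/19)
every size-2 subset falls short of the 19 outcomes (best: 18/19)
at size 3, {2, 3, 4} reaches all 19 outcomes; every lexicographically earlier size-3 subset fails
Answer: 2, 3, 4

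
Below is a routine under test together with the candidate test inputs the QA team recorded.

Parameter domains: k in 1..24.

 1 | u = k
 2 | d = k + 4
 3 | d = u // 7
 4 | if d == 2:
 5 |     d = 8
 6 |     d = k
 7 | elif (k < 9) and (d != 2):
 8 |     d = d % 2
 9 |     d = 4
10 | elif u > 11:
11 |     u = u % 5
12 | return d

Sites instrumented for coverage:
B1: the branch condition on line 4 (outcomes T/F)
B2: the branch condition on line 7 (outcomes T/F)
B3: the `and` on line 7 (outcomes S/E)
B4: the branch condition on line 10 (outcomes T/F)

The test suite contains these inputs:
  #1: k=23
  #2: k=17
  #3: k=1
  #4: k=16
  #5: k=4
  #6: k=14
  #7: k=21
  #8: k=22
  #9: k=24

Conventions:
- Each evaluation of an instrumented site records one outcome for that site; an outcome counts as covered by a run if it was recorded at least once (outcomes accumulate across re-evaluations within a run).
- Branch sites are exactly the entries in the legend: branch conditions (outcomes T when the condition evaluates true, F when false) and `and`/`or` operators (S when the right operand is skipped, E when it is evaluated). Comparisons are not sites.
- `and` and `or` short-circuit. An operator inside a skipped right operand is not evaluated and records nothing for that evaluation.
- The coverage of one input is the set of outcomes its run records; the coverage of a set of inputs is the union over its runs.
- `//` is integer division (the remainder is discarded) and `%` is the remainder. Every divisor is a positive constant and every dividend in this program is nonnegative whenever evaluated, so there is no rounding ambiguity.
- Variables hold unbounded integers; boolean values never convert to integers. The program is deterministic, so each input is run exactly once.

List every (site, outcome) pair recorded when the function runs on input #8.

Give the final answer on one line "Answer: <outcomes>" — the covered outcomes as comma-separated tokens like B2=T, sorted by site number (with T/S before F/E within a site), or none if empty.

Event log for input #8 (k=22):
  B1->F, B3->S, B2->F, B4->T
distinct outcomes covered: B1=F, B2=F, B3=S, B4=T

Answer: B1=F, B2=F, B3=S, B4=T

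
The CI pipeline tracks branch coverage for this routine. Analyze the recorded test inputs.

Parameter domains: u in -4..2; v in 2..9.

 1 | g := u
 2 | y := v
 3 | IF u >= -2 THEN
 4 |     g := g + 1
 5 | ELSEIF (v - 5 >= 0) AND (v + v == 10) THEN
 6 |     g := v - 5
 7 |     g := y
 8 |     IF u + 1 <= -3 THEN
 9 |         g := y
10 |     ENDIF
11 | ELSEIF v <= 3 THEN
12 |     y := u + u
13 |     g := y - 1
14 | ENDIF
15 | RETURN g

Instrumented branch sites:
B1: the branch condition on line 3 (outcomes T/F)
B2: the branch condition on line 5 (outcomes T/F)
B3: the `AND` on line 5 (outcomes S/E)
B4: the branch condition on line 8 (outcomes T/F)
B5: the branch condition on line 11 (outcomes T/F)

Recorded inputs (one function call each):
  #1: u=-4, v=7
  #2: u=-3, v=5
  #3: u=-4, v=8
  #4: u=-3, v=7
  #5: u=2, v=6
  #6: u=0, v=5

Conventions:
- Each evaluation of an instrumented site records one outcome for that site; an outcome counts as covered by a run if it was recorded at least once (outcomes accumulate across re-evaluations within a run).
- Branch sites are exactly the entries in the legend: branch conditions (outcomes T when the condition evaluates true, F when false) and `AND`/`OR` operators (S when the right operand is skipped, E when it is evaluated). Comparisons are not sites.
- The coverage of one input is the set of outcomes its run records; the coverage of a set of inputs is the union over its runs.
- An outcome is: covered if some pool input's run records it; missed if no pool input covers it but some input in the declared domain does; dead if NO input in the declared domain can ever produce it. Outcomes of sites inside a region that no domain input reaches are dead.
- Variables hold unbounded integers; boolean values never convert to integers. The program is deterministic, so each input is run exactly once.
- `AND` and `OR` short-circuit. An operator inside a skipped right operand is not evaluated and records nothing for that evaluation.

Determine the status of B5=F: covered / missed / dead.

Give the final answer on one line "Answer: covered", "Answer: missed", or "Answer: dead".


B5=F is recorded by pool input(s) 1, 3, 4 -> covered
Answer: covered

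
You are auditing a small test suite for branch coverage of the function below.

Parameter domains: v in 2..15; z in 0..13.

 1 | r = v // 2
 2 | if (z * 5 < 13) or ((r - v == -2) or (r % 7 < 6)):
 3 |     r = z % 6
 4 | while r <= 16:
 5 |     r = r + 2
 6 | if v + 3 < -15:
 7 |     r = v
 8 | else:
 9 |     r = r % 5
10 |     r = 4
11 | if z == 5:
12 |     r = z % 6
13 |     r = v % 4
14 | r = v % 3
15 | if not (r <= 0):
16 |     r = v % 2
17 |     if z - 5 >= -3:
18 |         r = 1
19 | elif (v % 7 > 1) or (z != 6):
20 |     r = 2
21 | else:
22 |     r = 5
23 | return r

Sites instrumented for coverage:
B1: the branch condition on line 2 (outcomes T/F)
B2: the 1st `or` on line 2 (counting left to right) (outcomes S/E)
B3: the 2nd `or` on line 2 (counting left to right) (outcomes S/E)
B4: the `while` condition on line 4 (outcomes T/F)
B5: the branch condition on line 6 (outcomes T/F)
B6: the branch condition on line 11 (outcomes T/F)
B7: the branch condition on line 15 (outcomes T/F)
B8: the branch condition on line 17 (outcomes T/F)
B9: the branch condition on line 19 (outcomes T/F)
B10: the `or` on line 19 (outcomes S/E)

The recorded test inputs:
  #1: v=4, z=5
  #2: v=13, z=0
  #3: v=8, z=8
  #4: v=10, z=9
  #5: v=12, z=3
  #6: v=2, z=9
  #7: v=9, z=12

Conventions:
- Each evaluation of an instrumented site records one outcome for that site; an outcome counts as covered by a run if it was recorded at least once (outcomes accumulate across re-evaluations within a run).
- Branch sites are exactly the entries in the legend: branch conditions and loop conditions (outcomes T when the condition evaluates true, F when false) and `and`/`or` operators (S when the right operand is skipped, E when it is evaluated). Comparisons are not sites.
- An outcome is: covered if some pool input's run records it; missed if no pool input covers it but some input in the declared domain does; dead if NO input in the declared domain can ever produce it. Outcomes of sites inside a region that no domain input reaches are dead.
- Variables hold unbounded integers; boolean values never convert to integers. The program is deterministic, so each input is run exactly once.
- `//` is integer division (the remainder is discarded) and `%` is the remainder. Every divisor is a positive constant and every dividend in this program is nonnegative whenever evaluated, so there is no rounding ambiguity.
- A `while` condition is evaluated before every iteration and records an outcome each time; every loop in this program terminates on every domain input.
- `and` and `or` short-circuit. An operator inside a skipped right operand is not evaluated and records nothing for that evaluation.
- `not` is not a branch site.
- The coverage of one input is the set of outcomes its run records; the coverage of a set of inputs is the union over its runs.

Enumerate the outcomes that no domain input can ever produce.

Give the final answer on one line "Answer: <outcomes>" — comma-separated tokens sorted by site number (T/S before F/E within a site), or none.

exhaustive pass over the 196-input domain:
  B5=T: never recorded by any domain input -> dead
  reachable outcomes have witnesses, e.g. B1=T (e.g. v=2, z=0), B1=F (e.g. v=12, z=3), B2=S (e.g. v=2, z=0), B2=E (e.g. v=2, z=3)

Answer: B5=T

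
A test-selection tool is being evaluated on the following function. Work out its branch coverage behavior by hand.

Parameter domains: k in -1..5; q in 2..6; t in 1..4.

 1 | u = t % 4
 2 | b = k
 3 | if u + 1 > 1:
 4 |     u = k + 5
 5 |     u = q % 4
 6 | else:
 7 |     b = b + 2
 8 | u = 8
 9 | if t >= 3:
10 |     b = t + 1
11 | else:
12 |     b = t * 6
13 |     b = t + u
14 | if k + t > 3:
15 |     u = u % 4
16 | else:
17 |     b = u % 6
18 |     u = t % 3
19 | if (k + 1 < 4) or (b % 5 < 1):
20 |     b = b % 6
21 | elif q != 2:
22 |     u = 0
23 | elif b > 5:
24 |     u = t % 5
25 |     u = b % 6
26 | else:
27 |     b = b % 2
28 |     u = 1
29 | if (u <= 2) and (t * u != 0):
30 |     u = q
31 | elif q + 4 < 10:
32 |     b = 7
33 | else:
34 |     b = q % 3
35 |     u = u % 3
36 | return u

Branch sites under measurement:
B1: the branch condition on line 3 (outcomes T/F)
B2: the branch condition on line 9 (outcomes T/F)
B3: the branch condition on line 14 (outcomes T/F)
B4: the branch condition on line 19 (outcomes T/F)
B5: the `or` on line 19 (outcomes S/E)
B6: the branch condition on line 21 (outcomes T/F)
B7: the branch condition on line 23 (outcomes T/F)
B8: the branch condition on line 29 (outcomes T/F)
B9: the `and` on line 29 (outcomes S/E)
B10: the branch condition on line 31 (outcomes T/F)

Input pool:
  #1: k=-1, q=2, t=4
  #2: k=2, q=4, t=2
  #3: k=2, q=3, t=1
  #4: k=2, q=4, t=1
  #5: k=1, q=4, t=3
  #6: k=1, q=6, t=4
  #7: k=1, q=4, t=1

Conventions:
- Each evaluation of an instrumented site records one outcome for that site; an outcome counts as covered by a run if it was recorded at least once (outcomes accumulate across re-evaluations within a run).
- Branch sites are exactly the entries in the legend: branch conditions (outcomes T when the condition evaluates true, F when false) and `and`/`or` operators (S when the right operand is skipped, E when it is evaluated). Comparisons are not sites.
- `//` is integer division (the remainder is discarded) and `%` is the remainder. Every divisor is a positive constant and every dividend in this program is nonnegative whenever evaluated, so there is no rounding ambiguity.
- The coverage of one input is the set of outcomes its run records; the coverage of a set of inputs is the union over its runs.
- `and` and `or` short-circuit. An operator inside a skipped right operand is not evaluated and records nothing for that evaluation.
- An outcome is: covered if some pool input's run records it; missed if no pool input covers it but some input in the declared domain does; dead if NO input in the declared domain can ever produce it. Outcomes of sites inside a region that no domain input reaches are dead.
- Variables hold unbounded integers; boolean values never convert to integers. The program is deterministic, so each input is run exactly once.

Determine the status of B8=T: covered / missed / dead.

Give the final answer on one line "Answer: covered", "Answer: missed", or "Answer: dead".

B8=T is recorded by pool input(s) 1, 3, 4, 7 -> covered

Answer: covered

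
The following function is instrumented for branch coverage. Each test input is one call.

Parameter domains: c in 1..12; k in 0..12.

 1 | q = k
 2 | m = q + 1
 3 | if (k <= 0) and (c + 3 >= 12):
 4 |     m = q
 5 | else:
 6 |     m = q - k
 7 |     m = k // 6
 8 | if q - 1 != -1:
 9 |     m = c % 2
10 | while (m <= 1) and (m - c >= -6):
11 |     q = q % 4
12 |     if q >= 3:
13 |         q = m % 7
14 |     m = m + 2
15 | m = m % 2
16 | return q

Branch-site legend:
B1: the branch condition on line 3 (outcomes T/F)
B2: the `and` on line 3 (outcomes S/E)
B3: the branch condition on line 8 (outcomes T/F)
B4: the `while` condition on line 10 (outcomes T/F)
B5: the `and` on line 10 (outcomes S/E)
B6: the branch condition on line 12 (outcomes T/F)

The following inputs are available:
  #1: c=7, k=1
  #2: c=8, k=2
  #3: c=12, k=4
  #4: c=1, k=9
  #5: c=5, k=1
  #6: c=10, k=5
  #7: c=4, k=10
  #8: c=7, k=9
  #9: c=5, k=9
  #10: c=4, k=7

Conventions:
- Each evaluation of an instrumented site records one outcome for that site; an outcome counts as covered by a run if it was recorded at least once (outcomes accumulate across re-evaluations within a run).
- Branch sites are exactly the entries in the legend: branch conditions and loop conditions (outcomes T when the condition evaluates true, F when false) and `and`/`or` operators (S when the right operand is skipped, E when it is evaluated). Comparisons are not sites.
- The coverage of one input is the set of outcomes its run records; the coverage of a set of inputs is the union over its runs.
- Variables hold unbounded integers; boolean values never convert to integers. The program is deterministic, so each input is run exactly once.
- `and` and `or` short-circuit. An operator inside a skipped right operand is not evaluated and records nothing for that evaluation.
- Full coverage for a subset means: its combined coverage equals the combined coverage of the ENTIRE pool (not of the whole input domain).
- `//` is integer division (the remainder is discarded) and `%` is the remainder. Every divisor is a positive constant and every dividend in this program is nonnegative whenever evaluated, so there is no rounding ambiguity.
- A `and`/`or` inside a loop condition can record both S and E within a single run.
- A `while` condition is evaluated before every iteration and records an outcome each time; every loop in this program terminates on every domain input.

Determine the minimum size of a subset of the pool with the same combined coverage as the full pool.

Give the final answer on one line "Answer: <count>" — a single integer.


input #1, c=7, k=1: events B2->S, B1->F, B3->T, B5->E, B4->T, B6->F, B5->S, B4->F; outcomes B1=F, B2=S, B3=T, B4=T, B4=F, B5=S, B5=E, B6=F
input #2, c=8, k=2: events B2->S, B1->F, B3->T, B5->E, B4->F; outcomes B1=F, B2=S, B3=T, B4=F, B5=E
input #3, c=12, k=4: events B2->S, B1->F, B3->T, B5->E, B4->F; outcomes B1=F, B2=S, B3=T, B4=F, B5=E
input #4, c=1, k=9: events B2->S, B1->F, B3->T, B5->E, B4->T, B6->F, B5->S, B4->F; outcomes B1=F, B2=S, B3=T, B4=T, B4=F, B5=S, B5=E, B6=F
input #5, c=5, k=1: events B2->S, B1->F, B3->T, B5->E, B4->T, B6->F, B5->S, B4->F; outcomes B1=F, B2=S, B3=T, B4=T, B4=F, B5=S, B5=E, B6=F
input #6, c=10, k=5: events B2->S, B1->F, B3->T, B5->E, B4->F; outcomes B1=F, B2=S, B3=T, B4=F, B5=E
input #7, c=4, k=10: events B2->S, B1->F, B3->T, B5->E, B4->T, B6->F, B5->S, B4->F; outcomes B1=F, B2=S, B3=T, B4=T, B4=F, B5=S, B5=E, B6=F
input #8, c=7, k=9: events B2->S, B1->F, B3->T, B5->E, B4->T, B6->F, B5->S, B4->F; outcomes B1=F, B2=S, B3=T, B4=T, B4=F, B5=S, B5=E, B6=F
input #9, c=5, k=9: events B2->S, B1->F, B3->T, B5->E, B4->T, B6->F, B5->S, B4->F; outcomes B1=F, B2=S, B3=T, B4=T, B4=F, B5=S, B5=E, B6=F
input #10, c=4, k=7: events B2->S, B1->F, B3->T, B5->E, B4->T, B6->T, B5->S, B4->F; outcomes B1=F, B2=S, B3=T, B4=T, B4=F, B5=S, B5=E, B6=T
the full pool covers 9 outcomes: B1=F, B2=S, B3=T, B4=T, B4=F, B5=S, B5=E, B6=T, B6=F
no size-1 subset reaches all 9 outcomes (best union: 8/9)
the canonical winner is {1, 10}: size 2, full 9-outcome coverage, earliest index list among size-2 covers
Answer: 2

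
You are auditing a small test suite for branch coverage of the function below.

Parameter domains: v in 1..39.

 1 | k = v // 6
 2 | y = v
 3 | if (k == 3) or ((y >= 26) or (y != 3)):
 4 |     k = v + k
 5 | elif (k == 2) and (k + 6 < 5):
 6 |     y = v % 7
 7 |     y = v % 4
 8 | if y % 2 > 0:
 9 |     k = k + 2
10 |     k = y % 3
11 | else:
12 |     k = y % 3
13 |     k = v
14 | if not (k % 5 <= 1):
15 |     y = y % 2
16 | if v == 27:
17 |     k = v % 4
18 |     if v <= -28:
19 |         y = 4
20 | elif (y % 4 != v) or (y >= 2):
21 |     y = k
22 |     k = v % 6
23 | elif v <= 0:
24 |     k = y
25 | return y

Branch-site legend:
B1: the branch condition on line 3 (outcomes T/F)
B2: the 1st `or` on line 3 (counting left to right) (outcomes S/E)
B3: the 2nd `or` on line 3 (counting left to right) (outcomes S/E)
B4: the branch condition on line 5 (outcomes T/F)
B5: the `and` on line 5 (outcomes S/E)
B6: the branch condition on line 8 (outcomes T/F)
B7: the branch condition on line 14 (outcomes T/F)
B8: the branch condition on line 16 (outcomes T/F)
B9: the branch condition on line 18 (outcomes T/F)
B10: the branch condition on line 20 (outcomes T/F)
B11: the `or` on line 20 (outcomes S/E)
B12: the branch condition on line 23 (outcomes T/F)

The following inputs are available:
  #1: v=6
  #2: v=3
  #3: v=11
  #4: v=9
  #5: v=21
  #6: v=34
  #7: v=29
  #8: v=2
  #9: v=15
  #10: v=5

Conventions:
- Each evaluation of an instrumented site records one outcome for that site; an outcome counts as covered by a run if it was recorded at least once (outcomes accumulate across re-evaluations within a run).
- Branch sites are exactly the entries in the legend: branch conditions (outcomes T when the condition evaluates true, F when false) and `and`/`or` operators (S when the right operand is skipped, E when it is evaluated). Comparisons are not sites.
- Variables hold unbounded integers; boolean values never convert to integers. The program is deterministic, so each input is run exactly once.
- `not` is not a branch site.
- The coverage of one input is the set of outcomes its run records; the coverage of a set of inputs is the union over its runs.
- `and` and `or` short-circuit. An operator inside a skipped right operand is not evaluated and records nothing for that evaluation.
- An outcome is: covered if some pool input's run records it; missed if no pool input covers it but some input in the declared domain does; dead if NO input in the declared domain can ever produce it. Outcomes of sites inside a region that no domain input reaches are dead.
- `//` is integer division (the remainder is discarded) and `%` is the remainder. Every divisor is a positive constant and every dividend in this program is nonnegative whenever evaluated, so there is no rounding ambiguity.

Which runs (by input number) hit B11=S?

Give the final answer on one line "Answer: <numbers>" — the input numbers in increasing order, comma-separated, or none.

input #1 (v=6): hits B11=S
input #2 (v=3): never hits B11=S
input #3 (v=11): hits B11=S
input #4 (v=9): hits B11=S
input #5 (v=21): hits B11=S
input #6 (v=34): hits B11=S
input #7 (v=29): hits B11=S
input #8 (v=2): hits B11=S
input #9 (v=15): hits B11=S
input #10 (v=5): hits B11=S

Answer: 1, 3, 4, 5, 6, 7, 8, 9, 10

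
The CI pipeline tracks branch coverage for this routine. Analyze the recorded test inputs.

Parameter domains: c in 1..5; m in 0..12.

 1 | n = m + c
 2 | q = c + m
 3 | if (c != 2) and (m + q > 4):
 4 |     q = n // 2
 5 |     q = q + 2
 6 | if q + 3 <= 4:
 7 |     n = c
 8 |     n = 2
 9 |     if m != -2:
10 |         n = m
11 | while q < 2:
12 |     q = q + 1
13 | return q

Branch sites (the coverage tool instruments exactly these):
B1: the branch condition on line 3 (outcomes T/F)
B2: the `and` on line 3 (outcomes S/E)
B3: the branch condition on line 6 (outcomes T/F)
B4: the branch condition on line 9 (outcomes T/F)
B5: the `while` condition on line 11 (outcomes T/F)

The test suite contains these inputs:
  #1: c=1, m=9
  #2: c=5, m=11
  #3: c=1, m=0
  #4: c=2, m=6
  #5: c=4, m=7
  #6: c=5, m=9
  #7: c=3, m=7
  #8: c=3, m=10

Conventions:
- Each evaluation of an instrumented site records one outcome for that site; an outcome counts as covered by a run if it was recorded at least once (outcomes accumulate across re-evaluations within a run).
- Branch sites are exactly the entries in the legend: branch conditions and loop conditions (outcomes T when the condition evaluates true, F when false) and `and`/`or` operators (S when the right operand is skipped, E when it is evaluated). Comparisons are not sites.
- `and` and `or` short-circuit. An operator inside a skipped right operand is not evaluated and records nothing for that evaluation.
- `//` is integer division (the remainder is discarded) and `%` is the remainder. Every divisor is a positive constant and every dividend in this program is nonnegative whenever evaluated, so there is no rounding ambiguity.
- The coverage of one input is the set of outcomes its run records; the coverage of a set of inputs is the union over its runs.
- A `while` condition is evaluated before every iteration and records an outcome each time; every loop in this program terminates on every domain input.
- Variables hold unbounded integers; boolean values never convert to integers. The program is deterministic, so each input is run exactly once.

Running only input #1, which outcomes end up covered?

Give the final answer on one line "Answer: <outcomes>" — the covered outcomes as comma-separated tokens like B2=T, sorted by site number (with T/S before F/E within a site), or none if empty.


Simulating input #1 (c=1, m=9) step by step:
  B2->E, B1->T, B3->F, B5->F
as a set, this run covers: B1=T, B2=E, B3=F, B5=F
Answer: B1=T, B2=E, B3=F, B5=F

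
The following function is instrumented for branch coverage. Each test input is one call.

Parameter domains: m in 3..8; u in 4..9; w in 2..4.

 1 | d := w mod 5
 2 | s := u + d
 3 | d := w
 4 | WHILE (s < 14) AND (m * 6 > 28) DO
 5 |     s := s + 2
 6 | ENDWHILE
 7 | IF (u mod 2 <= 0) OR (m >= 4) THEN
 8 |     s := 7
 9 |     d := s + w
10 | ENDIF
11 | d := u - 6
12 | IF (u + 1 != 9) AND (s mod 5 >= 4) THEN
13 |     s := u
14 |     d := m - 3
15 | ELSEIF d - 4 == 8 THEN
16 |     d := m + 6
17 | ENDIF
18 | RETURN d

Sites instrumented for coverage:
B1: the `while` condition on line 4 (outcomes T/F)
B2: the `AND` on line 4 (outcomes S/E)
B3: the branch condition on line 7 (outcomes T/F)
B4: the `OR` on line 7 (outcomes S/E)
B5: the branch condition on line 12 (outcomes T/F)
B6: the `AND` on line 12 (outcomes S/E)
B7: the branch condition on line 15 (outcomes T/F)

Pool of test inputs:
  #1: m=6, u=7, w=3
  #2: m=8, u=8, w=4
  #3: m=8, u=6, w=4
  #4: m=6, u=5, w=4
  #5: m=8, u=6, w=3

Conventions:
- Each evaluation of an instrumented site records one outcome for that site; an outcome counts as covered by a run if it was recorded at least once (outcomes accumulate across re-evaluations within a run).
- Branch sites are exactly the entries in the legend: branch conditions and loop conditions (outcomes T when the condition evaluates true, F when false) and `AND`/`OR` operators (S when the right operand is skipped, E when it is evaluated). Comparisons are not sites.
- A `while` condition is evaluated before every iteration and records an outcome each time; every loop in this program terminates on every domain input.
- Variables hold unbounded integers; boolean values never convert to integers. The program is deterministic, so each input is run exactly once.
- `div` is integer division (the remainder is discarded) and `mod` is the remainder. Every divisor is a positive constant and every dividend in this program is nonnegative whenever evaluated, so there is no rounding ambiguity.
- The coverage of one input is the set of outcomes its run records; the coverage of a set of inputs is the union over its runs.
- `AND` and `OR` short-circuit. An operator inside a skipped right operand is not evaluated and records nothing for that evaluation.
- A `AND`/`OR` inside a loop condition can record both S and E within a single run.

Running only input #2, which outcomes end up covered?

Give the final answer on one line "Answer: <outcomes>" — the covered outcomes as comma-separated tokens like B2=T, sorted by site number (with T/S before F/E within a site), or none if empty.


Simulating input #2 (m=8, u=8, w=4) step by step:
  B2->E, B1->T, B2->S, B1->F, B4->S, B3->T, B6->S, B5->F, B7->F
as a set, this run covers: B1=T, B1=F, B2=S, B2=E, B3=T, B4=S, B5=F, B6=S, B7=F
Answer: B1=T, B1=F, B2=S, B2=E, B3=T, B4=S, B5=F, B6=S, B7=F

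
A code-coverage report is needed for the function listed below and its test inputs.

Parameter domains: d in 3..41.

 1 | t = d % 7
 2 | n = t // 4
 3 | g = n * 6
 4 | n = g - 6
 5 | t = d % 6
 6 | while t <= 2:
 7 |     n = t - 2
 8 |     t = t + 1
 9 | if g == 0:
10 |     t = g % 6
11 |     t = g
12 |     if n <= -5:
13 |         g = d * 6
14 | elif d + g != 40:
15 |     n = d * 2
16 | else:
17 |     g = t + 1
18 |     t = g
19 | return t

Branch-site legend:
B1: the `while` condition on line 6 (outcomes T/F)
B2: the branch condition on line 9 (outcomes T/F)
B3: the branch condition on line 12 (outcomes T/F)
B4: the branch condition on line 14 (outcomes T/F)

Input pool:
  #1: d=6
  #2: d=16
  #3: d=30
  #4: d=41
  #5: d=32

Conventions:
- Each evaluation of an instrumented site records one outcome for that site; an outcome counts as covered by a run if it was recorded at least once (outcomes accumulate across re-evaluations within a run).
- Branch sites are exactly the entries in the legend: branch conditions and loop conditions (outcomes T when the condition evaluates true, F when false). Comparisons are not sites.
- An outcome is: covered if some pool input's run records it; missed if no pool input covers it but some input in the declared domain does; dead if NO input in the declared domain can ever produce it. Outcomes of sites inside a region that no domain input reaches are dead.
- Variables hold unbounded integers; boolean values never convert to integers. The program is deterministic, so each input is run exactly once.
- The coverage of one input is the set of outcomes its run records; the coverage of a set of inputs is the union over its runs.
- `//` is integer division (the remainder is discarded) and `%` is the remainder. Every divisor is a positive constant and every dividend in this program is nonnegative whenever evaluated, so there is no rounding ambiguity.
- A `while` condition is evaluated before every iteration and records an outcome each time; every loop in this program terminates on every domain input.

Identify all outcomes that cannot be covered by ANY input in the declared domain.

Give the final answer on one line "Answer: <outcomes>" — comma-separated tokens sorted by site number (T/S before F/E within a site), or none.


sweeping the full domain (39 inputs) for each outcome:
  reachable outcomes have witnesses, e.g. B1=T (e.g. d=6), B1=F (e.g. d=3), B2=T (e.g. d=3), B2=F (e.g. d=4)
Answer: none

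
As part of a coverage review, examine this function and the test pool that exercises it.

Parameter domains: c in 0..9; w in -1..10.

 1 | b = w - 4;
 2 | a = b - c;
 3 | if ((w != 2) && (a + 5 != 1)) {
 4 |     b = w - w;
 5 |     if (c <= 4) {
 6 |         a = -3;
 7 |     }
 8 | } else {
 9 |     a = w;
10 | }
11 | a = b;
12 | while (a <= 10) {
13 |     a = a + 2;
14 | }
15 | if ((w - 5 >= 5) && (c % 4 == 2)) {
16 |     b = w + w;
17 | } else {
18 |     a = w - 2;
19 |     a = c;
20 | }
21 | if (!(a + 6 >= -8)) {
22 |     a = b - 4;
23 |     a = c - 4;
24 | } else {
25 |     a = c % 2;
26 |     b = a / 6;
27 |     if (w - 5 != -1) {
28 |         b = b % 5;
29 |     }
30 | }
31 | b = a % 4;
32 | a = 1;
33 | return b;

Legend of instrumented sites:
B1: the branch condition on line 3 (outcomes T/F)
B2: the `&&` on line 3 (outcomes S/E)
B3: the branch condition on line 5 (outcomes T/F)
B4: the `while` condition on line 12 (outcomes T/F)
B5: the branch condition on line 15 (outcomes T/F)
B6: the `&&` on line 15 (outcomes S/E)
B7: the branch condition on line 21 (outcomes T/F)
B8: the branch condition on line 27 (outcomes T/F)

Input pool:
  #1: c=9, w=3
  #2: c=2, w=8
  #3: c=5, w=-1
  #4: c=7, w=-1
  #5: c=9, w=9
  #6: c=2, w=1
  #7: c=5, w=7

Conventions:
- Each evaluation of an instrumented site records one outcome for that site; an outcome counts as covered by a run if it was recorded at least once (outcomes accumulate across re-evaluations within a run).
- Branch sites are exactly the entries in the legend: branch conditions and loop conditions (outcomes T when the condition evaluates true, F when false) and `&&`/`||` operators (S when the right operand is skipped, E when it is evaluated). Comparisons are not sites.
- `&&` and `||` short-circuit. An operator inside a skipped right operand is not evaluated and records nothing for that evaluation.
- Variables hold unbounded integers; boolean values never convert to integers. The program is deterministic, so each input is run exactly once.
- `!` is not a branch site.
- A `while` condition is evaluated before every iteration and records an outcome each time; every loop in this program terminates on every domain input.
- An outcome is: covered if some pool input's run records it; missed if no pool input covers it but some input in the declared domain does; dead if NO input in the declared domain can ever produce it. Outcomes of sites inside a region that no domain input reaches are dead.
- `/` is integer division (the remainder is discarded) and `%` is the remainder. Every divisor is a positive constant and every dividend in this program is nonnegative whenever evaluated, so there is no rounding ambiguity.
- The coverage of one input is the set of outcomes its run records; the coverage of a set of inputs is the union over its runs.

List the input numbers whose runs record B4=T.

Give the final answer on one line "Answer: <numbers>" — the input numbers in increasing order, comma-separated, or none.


input #1 (c=9, w=3): hits B4=T
input #2 (c=2, w=8): hits B4=T
input #3 (c=5, w=-1): hits B4=T
input #4 (c=7, w=-1): hits B4=T
input #5 (c=9, w=9): hits B4=T
input #6 (c=2, w=1): hits B4=T
input #7 (c=5, w=7): hits B4=T
Answer: 1, 2, 3, 4, 5, 6, 7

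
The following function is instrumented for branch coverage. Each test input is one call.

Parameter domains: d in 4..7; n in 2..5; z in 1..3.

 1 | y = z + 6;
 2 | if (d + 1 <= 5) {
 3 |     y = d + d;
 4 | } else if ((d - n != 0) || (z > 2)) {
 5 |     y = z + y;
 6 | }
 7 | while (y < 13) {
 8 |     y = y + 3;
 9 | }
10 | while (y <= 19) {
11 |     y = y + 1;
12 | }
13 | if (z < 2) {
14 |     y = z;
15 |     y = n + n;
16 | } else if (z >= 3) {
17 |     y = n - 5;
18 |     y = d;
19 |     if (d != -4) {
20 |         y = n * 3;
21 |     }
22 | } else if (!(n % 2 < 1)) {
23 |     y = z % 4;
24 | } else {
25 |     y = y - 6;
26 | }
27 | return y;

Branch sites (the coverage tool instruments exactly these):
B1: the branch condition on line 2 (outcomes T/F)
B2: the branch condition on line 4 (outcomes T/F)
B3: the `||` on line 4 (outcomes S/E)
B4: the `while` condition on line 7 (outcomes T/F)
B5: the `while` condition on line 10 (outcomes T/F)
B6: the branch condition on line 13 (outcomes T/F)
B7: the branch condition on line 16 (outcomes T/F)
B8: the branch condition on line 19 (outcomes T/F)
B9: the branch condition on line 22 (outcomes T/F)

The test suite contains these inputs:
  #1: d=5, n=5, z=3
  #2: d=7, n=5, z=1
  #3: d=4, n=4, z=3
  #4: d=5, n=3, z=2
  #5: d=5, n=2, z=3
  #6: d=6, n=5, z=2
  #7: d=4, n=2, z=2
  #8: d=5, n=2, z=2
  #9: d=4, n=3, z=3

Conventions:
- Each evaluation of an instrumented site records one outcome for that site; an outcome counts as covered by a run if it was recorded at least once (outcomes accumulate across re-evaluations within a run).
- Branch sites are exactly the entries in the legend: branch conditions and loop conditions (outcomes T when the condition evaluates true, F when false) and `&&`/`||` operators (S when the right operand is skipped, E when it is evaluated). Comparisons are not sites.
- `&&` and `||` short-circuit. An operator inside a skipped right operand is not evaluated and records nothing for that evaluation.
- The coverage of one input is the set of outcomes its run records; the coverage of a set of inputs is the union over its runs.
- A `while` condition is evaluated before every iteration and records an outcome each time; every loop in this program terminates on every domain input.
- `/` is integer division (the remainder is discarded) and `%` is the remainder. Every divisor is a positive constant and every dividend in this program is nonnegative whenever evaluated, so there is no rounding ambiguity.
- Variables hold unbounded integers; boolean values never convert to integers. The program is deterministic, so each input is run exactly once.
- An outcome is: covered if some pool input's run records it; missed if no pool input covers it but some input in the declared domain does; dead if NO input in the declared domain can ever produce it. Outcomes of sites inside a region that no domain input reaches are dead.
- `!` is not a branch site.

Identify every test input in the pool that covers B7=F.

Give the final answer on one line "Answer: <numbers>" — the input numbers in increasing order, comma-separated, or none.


input #1 (d=5, n=5, z=3): misses B7=F
input #2 (d=7, n=5, z=1): misses B7=F
input #3 (d=4, n=4, z=3): misses B7=F
input #4 (d=5, n=3, z=2): covers B7=F
input #5 (d=5, n=2, z=3): misses B7=F
input #6 (d=6, n=5, z=2): covers B7=F
input #7 (d=4, n=2, z=2): covers B7=F
input #8 (d=5, n=2, z=2): covers B7=F
input #9 (d=4, n=3, z=3): misses B7=F
Answer: 4, 6, 7, 8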